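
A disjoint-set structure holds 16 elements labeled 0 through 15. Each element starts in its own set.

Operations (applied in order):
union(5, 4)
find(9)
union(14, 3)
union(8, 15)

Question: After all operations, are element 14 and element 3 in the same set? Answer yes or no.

Answer: yes

Derivation:
Step 1: union(5, 4) -> merged; set of 5 now {4, 5}
Step 2: find(9) -> no change; set of 9 is {9}
Step 3: union(14, 3) -> merged; set of 14 now {3, 14}
Step 4: union(8, 15) -> merged; set of 8 now {8, 15}
Set of 14: {3, 14}; 3 is a member.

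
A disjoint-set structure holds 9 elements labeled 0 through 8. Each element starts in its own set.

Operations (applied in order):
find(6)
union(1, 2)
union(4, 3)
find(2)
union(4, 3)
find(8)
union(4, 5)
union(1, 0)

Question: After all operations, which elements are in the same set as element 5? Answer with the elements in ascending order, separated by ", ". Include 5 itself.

Step 1: find(6) -> no change; set of 6 is {6}
Step 2: union(1, 2) -> merged; set of 1 now {1, 2}
Step 3: union(4, 3) -> merged; set of 4 now {3, 4}
Step 4: find(2) -> no change; set of 2 is {1, 2}
Step 5: union(4, 3) -> already same set; set of 4 now {3, 4}
Step 6: find(8) -> no change; set of 8 is {8}
Step 7: union(4, 5) -> merged; set of 4 now {3, 4, 5}
Step 8: union(1, 0) -> merged; set of 1 now {0, 1, 2}
Component of 5: {3, 4, 5}

Answer: 3, 4, 5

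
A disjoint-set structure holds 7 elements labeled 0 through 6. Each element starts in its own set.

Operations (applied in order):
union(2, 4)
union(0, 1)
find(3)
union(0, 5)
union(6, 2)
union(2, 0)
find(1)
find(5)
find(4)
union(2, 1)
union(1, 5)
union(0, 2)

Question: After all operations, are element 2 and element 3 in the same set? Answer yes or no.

Step 1: union(2, 4) -> merged; set of 2 now {2, 4}
Step 2: union(0, 1) -> merged; set of 0 now {0, 1}
Step 3: find(3) -> no change; set of 3 is {3}
Step 4: union(0, 5) -> merged; set of 0 now {0, 1, 5}
Step 5: union(6, 2) -> merged; set of 6 now {2, 4, 6}
Step 6: union(2, 0) -> merged; set of 2 now {0, 1, 2, 4, 5, 6}
Step 7: find(1) -> no change; set of 1 is {0, 1, 2, 4, 5, 6}
Step 8: find(5) -> no change; set of 5 is {0, 1, 2, 4, 5, 6}
Step 9: find(4) -> no change; set of 4 is {0, 1, 2, 4, 5, 6}
Step 10: union(2, 1) -> already same set; set of 2 now {0, 1, 2, 4, 5, 6}
Step 11: union(1, 5) -> already same set; set of 1 now {0, 1, 2, 4, 5, 6}
Step 12: union(0, 2) -> already same set; set of 0 now {0, 1, 2, 4, 5, 6}
Set of 2: {0, 1, 2, 4, 5, 6}; 3 is not a member.

Answer: no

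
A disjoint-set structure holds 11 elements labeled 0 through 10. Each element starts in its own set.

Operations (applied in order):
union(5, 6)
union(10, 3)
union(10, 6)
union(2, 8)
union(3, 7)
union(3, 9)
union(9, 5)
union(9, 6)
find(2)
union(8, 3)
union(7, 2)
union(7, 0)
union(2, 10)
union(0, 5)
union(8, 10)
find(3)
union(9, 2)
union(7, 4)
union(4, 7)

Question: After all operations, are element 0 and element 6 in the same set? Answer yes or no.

Answer: yes

Derivation:
Step 1: union(5, 6) -> merged; set of 5 now {5, 6}
Step 2: union(10, 3) -> merged; set of 10 now {3, 10}
Step 3: union(10, 6) -> merged; set of 10 now {3, 5, 6, 10}
Step 4: union(2, 8) -> merged; set of 2 now {2, 8}
Step 5: union(3, 7) -> merged; set of 3 now {3, 5, 6, 7, 10}
Step 6: union(3, 9) -> merged; set of 3 now {3, 5, 6, 7, 9, 10}
Step 7: union(9, 5) -> already same set; set of 9 now {3, 5, 6, 7, 9, 10}
Step 8: union(9, 6) -> already same set; set of 9 now {3, 5, 6, 7, 9, 10}
Step 9: find(2) -> no change; set of 2 is {2, 8}
Step 10: union(8, 3) -> merged; set of 8 now {2, 3, 5, 6, 7, 8, 9, 10}
Step 11: union(7, 2) -> already same set; set of 7 now {2, 3, 5, 6, 7, 8, 9, 10}
Step 12: union(7, 0) -> merged; set of 7 now {0, 2, 3, 5, 6, 7, 8, 9, 10}
Step 13: union(2, 10) -> already same set; set of 2 now {0, 2, 3, 5, 6, 7, 8, 9, 10}
Step 14: union(0, 5) -> already same set; set of 0 now {0, 2, 3, 5, 6, 7, 8, 9, 10}
Step 15: union(8, 10) -> already same set; set of 8 now {0, 2, 3, 5, 6, 7, 8, 9, 10}
Step 16: find(3) -> no change; set of 3 is {0, 2, 3, 5, 6, 7, 8, 9, 10}
Step 17: union(9, 2) -> already same set; set of 9 now {0, 2, 3, 5, 6, 7, 8, 9, 10}
Step 18: union(7, 4) -> merged; set of 7 now {0, 2, 3, 4, 5, 6, 7, 8, 9, 10}
Step 19: union(4, 7) -> already same set; set of 4 now {0, 2, 3, 4, 5, 6, 7, 8, 9, 10}
Set of 0: {0, 2, 3, 4, 5, 6, 7, 8, 9, 10}; 6 is a member.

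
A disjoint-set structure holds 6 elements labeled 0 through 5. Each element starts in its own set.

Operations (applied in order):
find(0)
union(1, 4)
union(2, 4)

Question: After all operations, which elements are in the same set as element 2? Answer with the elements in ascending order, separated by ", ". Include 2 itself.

Step 1: find(0) -> no change; set of 0 is {0}
Step 2: union(1, 4) -> merged; set of 1 now {1, 4}
Step 3: union(2, 4) -> merged; set of 2 now {1, 2, 4}
Component of 2: {1, 2, 4}

Answer: 1, 2, 4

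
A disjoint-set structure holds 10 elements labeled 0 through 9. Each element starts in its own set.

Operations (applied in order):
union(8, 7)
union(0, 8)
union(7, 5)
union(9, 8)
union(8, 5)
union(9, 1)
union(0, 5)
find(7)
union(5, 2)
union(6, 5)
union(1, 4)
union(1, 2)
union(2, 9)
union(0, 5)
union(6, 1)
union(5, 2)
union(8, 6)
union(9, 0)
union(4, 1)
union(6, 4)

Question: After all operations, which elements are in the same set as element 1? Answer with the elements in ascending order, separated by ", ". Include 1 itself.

Step 1: union(8, 7) -> merged; set of 8 now {7, 8}
Step 2: union(0, 8) -> merged; set of 0 now {0, 7, 8}
Step 3: union(7, 5) -> merged; set of 7 now {0, 5, 7, 8}
Step 4: union(9, 8) -> merged; set of 9 now {0, 5, 7, 8, 9}
Step 5: union(8, 5) -> already same set; set of 8 now {0, 5, 7, 8, 9}
Step 6: union(9, 1) -> merged; set of 9 now {0, 1, 5, 7, 8, 9}
Step 7: union(0, 5) -> already same set; set of 0 now {0, 1, 5, 7, 8, 9}
Step 8: find(7) -> no change; set of 7 is {0, 1, 5, 7, 8, 9}
Step 9: union(5, 2) -> merged; set of 5 now {0, 1, 2, 5, 7, 8, 9}
Step 10: union(6, 5) -> merged; set of 6 now {0, 1, 2, 5, 6, 7, 8, 9}
Step 11: union(1, 4) -> merged; set of 1 now {0, 1, 2, 4, 5, 6, 7, 8, 9}
Step 12: union(1, 2) -> already same set; set of 1 now {0, 1, 2, 4, 5, 6, 7, 8, 9}
Step 13: union(2, 9) -> already same set; set of 2 now {0, 1, 2, 4, 5, 6, 7, 8, 9}
Step 14: union(0, 5) -> already same set; set of 0 now {0, 1, 2, 4, 5, 6, 7, 8, 9}
Step 15: union(6, 1) -> already same set; set of 6 now {0, 1, 2, 4, 5, 6, 7, 8, 9}
Step 16: union(5, 2) -> already same set; set of 5 now {0, 1, 2, 4, 5, 6, 7, 8, 9}
Step 17: union(8, 6) -> already same set; set of 8 now {0, 1, 2, 4, 5, 6, 7, 8, 9}
Step 18: union(9, 0) -> already same set; set of 9 now {0, 1, 2, 4, 5, 6, 7, 8, 9}
Step 19: union(4, 1) -> already same set; set of 4 now {0, 1, 2, 4, 5, 6, 7, 8, 9}
Step 20: union(6, 4) -> already same set; set of 6 now {0, 1, 2, 4, 5, 6, 7, 8, 9}
Component of 1: {0, 1, 2, 4, 5, 6, 7, 8, 9}

Answer: 0, 1, 2, 4, 5, 6, 7, 8, 9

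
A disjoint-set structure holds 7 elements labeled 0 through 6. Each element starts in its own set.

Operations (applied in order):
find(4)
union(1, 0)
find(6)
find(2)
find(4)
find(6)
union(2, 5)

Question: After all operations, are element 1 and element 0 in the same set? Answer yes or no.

Step 1: find(4) -> no change; set of 4 is {4}
Step 2: union(1, 0) -> merged; set of 1 now {0, 1}
Step 3: find(6) -> no change; set of 6 is {6}
Step 4: find(2) -> no change; set of 2 is {2}
Step 5: find(4) -> no change; set of 4 is {4}
Step 6: find(6) -> no change; set of 6 is {6}
Step 7: union(2, 5) -> merged; set of 2 now {2, 5}
Set of 1: {0, 1}; 0 is a member.

Answer: yes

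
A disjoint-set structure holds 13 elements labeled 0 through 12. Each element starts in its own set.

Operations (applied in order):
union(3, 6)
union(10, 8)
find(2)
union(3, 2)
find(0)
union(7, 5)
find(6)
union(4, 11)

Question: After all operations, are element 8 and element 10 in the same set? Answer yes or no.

Step 1: union(3, 6) -> merged; set of 3 now {3, 6}
Step 2: union(10, 8) -> merged; set of 10 now {8, 10}
Step 3: find(2) -> no change; set of 2 is {2}
Step 4: union(3, 2) -> merged; set of 3 now {2, 3, 6}
Step 5: find(0) -> no change; set of 0 is {0}
Step 6: union(7, 5) -> merged; set of 7 now {5, 7}
Step 7: find(6) -> no change; set of 6 is {2, 3, 6}
Step 8: union(4, 11) -> merged; set of 4 now {4, 11}
Set of 8: {8, 10}; 10 is a member.

Answer: yes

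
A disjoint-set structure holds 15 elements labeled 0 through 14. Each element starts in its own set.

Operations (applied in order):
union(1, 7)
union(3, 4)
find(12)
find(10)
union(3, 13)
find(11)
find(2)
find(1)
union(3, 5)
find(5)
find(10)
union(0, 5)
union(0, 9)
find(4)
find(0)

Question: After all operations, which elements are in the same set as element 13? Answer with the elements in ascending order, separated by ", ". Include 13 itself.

Answer: 0, 3, 4, 5, 9, 13

Derivation:
Step 1: union(1, 7) -> merged; set of 1 now {1, 7}
Step 2: union(3, 4) -> merged; set of 3 now {3, 4}
Step 3: find(12) -> no change; set of 12 is {12}
Step 4: find(10) -> no change; set of 10 is {10}
Step 5: union(3, 13) -> merged; set of 3 now {3, 4, 13}
Step 6: find(11) -> no change; set of 11 is {11}
Step 7: find(2) -> no change; set of 2 is {2}
Step 8: find(1) -> no change; set of 1 is {1, 7}
Step 9: union(3, 5) -> merged; set of 3 now {3, 4, 5, 13}
Step 10: find(5) -> no change; set of 5 is {3, 4, 5, 13}
Step 11: find(10) -> no change; set of 10 is {10}
Step 12: union(0, 5) -> merged; set of 0 now {0, 3, 4, 5, 13}
Step 13: union(0, 9) -> merged; set of 0 now {0, 3, 4, 5, 9, 13}
Step 14: find(4) -> no change; set of 4 is {0, 3, 4, 5, 9, 13}
Step 15: find(0) -> no change; set of 0 is {0, 3, 4, 5, 9, 13}
Component of 13: {0, 3, 4, 5, 9, 13}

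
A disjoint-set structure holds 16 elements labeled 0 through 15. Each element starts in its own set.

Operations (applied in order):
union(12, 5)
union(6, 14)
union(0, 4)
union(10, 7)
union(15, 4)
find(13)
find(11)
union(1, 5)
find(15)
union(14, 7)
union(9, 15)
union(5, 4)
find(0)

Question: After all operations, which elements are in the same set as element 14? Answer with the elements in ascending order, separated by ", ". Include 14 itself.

Answer: 6, 7, 10, 14

Derivation:
Step 1: union(12, 5) -> merged; set of 12 now {5, 12}
Step 2: union(6, 14) -> merged; set of 6 now {6, 14}
Step 3: union(0, 4) -> merged; set of 0 now {0, 4}
Step 4: union(10, 7) -> merged; set of 10 now {7, 10}
Step 5: union(15, 4) -> merged; set of 15 now {0, 4, 15}
Step 6: find(13) -> no change; set of 13 is {13}
Step 7: find(11) -> no change; set of 11 is {11}
Step 8: union(1, 5) -> merged; set of 1 now {1, 5, 12}
Step 9: find(15) -> no change; set of 15 is {0, 4, 15}
Step 10: union(14, 7) -> merged; set of 14 now {6, 7, 10, 14}
Step 11: union(9, 15) -> merged; set of 9 now {0, 4, 9, 15}
Step 12: union(5, 4) -> merged; set of 5 now {0, 1, 4, 5, 9, 12, 15}
Step 13: find(0) -> no change; set of 0 is {0, 1, 4, 5, 9, 12, 15}
Component of 14: {6, 7, 10, 14}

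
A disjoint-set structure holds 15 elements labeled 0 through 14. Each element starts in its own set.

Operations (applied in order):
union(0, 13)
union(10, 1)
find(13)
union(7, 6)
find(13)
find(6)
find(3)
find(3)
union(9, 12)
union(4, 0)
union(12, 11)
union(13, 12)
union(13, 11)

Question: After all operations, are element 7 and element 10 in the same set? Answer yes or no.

Answer: no

Derivation:
Step 1: union(0, 13) -> merged; set of 0 now {0, 13}
Step 2: union(10, 1) -> merged; set of 10 now {1, 10}
Step 3: find(13) -> no change; set of 13 is {0, 13}
Step 4: union(7, 6) -> merged; set of 7 now {6, 7}
Step 5: find(13) -> no change; set of 13 is {0, 13}
Step 6: find(6) -> no change; set of 6 is {6, 7}
Step 7: find(3) -> no change; set of 3 is {3}
Step 8: find(3) -> no change; set of 3 is {3}
Step 9: union(9, 12) -> merged; set of 9 now {9, 12}
Step 10: union(4, 0) -> merged; set of 4 now {0, 4, 13}
Step 11: union(12, 11) -> merged; set of 12 now {9, 11, 12}
Step 12: union(13, 12) -> merged; set of 13 now {0, 4, 9, 11, 12, 13}
Step 13: union(13, 11) -> already same set; set of 13 now {0, 4, 9, 11, 12, 13}
Set of 7: {6, 7}; 10 is not a member.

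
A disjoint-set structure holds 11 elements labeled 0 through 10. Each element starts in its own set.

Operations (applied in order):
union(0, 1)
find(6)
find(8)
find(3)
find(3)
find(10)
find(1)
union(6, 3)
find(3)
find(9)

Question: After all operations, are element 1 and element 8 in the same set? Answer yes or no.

Step 1: union(0, 1) -> merged; set of 0 now {0, 1}
Step 2: find(6) -> no change; set of 6 is {6}
Step 3: find(8) -> no change; set of 8 is {8}
Step 4: find(3) -> no change; set of 3 is {3}
Step 5: find(3) -> no change; set of 3 is {3}
Step 6: find(10) -> no change; set of 10 is {10}
Step 7: find(1) -> no change; set of 1 is {0, 1}
Step 8: union(6, 3) -> merged; set of 6 now {3, 6}
Step 9: find(3) -> no change; set of 3 is {3, 6}
Step 10: find(9) -> no change; set of 9 is {9}
Set of 1: {0, 1}; 8 is not a member.

Answer: no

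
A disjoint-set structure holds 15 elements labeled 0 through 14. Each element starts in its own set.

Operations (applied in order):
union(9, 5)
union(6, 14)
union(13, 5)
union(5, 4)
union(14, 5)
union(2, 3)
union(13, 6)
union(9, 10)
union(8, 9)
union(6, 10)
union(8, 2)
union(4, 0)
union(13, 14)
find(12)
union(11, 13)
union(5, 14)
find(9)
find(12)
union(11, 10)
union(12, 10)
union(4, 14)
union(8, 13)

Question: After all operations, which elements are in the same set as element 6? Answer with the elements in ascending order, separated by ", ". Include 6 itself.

Answer: 0, 2, 3, 4, 5, 6, 8, 9, 10, 11, 12, 13, 14

Derivation:
Step 1: union(9, 5) -> merged; set of 9 now {5, 9}
Step 2: union(6, 14) -> merged; set of 6 now {6, 14}
Step 3: union(13, 5) -> merged; set of 13 now {5, 9, 13}
Step 4: union(5, 4) -> merged; set of 5 now {4, 5, 9, 13}
Step 5: union(14, 5) -> merged; set of 14 now {4, 5, 6, 9, 13, 14}
Step 6: union(2, 3) -> merged; set of 2 now {2, 3}
Step 7: union(13, 6) -> already same set; set of 13 now {4, 5, 6, 9, 13, 14}
Step 8: union(9, 10) -> merged; set of 9 now {4, 5, 6, 9, 10, 13, 14}
Step 9: union(8, 9) -> merged; set of 8 now {4, 5, 6, 8, 9, 10, 13, 14}
Step 10: union(6, 10) -> already same set; set of 6 now {4, 5, 6, 8, 9, 10, 13, 14}
Step 11: union(8, 2) -> merged; set of 8 now {2, 3, 4, 5, 6, 8, 9, 10, 13, 14}
Step 12: union(4, 0) -> merged; set of 4 now {0, 2, 3, 4, 5, 6, 8, 9, 10, 13, 14}
Step 13: union(13, 14) -> already same set; set of 13 now {0, 2, 3, 4, 5, 6, 8, 9, 10, 13, 14}
Step 14: find(12) -> no change; set of 12 is {12}
Step 15: union(11, 13) -> merged; set of 11 now {0, 2, 3, 4, 5, 6, 8, 9, 10, 11, 13, 14}
Step 16: union(5, 14) -> already same set; set of 5 now {0, 2, 3, 4, 5, 6, 8, 9, 10, 11, 13, 14}
Step 17: find(9) -> no change; set of 9 is {0, 2, 3, 4, 5, 6, 8, 9, 10, 11, 13, 14}
Step 18: find(12) -> no change; set of 12 is {12}
Step 19: union(11, 10) -> already same set; set of 11 now {0, 2, 3, 4, 5, 6, 8, 9, 10, 11, 13, 14}
Step 20: union(12, 10) -> merged; set of 12 now {0, 2, 3, 4, 5, 6, 8, 9, 10, 11, 12, 13, 14}
Step 21: union(4, 14) -> already same set; set of 4 now {0, 2, 3, 4, 5, 6, 8, 9, 10, 11, 12, 13, 14}
Step 22: union(8, 13) -> already same set; set of 8 now {0, 2, 3, 4, 5, 6, 8, 9, 10, 11, 12, 13, 14}
Component of 6: {0, 2, 3, 4, 5, 6, 8, 9, 10, 11, 12, 13, 14}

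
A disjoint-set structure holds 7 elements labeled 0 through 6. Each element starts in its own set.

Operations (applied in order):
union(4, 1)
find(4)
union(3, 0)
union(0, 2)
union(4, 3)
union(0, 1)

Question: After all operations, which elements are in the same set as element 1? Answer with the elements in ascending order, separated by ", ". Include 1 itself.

Step 1: union(4, 1) -> merged; set of 4 now {1, 4}
Step 2: find(4) -> no change; set of 4 is {1, 4}
Step 3: union(3, 0) -> merged; set of 3 now {0, 3}
Step 4: union(0, 2) -> merged; set of 0 now {0, 2, 3}
Step 5: union(4, 3) -> merged; set of 4 now {0, 1, 2, 3, 4}
Step 6: union(0, 1) -> already same set; set of 0 now {0, 1, 2, 3, 4}
Component of 1: {0, 1, 2, 3, 4}

Answer: 0, 1, 2, 3, 4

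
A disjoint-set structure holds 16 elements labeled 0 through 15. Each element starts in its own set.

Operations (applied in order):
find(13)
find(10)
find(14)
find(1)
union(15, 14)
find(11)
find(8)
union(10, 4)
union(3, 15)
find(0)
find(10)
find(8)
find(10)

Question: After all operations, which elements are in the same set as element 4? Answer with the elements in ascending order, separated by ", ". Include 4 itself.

Answer: 4, 10

Derivation:
Step 1: find(13) -> no change; set of 13 is {13}
Step 2: find(10) -> no change; set of 10 is {10}
Step 3: find(14) -> no change; set of 14 is {14}
Step 4: find(1) -> no change; set of 1 is {1}
Step 5: union(15, 14) -> merged; set of 15 now {14, 15}
Step 6: find(11) -> no change; set of 11 is {11}
Step 7: find(8) -> no change; set of 8 is {8}
Step 8: union(10, 4) -> merged; set of 10 now {4, 10}
Step 9: union(3, 15) -> merged; set of 3 now {3, 14, 15}
Step 10: find(0) -> no change; set of 0 is {0}
Step 11: find(10) -> no change; set of 10 is {4, 10}
Step 12: find(8) -> no change; set of 8 is {8}
Step 13: find(10) -> no change; set of 10 is {4, 10}
Component of 4: {4, 10}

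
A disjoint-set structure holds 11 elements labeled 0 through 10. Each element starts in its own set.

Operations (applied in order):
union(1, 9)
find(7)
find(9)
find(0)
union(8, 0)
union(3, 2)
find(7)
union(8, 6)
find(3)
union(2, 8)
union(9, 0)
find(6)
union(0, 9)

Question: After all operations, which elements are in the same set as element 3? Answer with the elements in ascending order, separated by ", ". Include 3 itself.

Step 1: union(1, 9) -> merged; set of 1 now {1, 9}
Step 2: find(7) -> no change; set of 7 is {7}
Step 3: find(9) -> no change; set of 9 is {1, 9}
Step 4: find(0) -> no change; set of 0 is {0}
Step 5: union(8, 0) -> merged; set of 8 now {0, 8}
Step 6: union(3, 2) -> merged; set of 3 now {2, 3}
Step 7: find(7) -> no change; set of 7 is {7}
Step 8: union(8, 6) -> merged; set of 8 now {0, 6, 8}
Step 9: find(3) -> no change; set of 3 is {2, 3}
Step 10: union(2, 8) -> merged; set of 2 now {0, 2, 3, 6, 8}
Step 11: union(9, 0) -> merged; set of 9 now {0, 1, 2, 3, 6, 8, 9}
Step 12: find(6) -> no change; set of 6 is {0, 1, 2, 3, 6, 8, 9}
Step 13: union(0, 9) -> already same set; set of 0 now {0, 1, 2, 3, 6, 8, 9}
Component of 3: {0, 1, 2, 3, 6, 8, 9}

Answer: 0, 1, 2, 3, 6, 8, 9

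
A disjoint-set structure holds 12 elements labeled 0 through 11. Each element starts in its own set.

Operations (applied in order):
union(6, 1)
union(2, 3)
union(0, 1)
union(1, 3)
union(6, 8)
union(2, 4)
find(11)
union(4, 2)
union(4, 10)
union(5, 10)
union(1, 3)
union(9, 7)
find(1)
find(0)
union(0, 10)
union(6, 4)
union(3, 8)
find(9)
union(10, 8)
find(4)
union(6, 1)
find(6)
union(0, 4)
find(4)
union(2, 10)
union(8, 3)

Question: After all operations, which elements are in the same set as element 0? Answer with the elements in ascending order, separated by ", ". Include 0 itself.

Step 1: union(6, 1) -> merged; set of 6 now {1, 6}
Step 2: union(2, 3) -> merged; set of 2 now {2, 3}
Step 3: union(0, 1) -> merged; set of 0 now {0, 1, 6}
Step 4: union(1, 3) -> merged; set of 1 now {0, 1, 2, 3, 6}
Step 5: union(6, 8) -> merged; set of 6 now {0, 1, 2, 3, 6, 8}
Step 6: union(2, 4) -> merged; set of 2 now {0, 1, 2, 3, 4, 6, 8}
Step 7: find(11) -> no change; set of 11 is {11}
Step 8: union(4, 2) -> already same set; set of 4 now {0, 1, 2, 3, 4, 6, 8}
Step 9: union(4, 10) -> merged; set of 4 now {0, 1, 2, 3, 4, 6, 8, 10}
Step 10: union(5, 10) -> merged; set of 5 now {0, 1, 2, 3, 4, 5, 6, 8, 10}
Step 11: union(1, 3) -> already same set; set of 1 now {0, 1, 2, 3, 4, 5, 6, 8, 10}
Step 12: union(9, 7) -> merged; set of 9 now {7, 9}
Step 13: find(1) -> no change; set of 1 is {0, 1, 2, 3, 4, 5, 6, 8, 10}
Step 14: find(0) -> no change; set of 0 is {0, 1, 2, 3, 4, 5, 6, 8, 10}
Step 15: union(0, 10) -> already same set; set of 0 now {0, 1, 2, 3, 4, 5, 6, 8, 10}
Step 16: union(6, 4) -> already same set; set of 6 now {0, 1, 2, 3, 4, 5, 6, 8, 10}
Step 17: union(3, 8) -> already same set; set of 3 now {0, 1, 2, 3, 4, 5, 6, 8, 10}
Step 18: find(9) -> no change; set of 9 is {7, 9}
Step 19: union(10, 8) -> already same set; set of 10 now {0, 1, 2, 3, 4, 5, 6, 8, 10}
Step 20: find(4) -> no change; set of 4 is {0, 1, 2, 3, 4, 5, 6, 8, 10}
Step 21: union(6, 1) -> already same set; set of 6 now {0, 1, 2, 3, 4, 5, 6, 8, 10}
Step 22: find(6) -> no change; set of 6 is {0, 1, 2, 3, 4, 5, 6, 8, 10}
Step 23: union(0, 4) -> already same set; set of 0 now {0, 1, 2, 3, 4, 5, 6, 8, 10}
Step 24: find(4) -> no change; set of 4 is {0, 1, 2, 3, 4, 5, 6, 8, 10}
Step 25: union(2, 10) -> already same set; set of 2 now {0, 1, 2, 3, 4, 5, 6, 8, 10}
Step 26: union(8, 3) -> already same set; set of 8 now {0, 1, 2, 3, 4, 5, 6, 8, 10}
Component of 0: {0, 1, 2, 3, 4, 5, 6, 8, 10}

Answer: 0, 1, 2, 3, 4, 5, 6, 8, 10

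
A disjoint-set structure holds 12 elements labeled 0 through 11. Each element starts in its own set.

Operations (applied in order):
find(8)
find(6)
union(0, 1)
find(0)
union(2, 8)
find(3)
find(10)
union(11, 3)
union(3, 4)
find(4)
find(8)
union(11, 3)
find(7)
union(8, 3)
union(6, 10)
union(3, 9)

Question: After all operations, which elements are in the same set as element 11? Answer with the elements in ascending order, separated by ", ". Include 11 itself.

Answer: 2, 3, 4, 8, 9, 11

Derivation:
Step 1: find(8) -> no change; set of 8 is {8}
Step 2: find(6) -> no change; set of 6 is {6}
Step 3: union(0, 1) -> merged; set of 0 now {0, 1}
Step 4: find(0) -> no change; set of 0 is {0, 1}
Step 5: union(2, 8) -> merged; set of 2 now {2, 8}
Step 6: find(3) -> no change; set of 3 is {3}
Step 7: find(10) -> no change; set of 10 is {10}
Step 8: union(11, 3) -> merged; set of 11 now {3, 11}
Step 9: union(3, 4) -> merged; set of 3 now {3, 4, 11}
Step 10: find(4) -> no change; set of 4 is {3, 4, 11}
Step 11: find(8) -> no change; set of 8 is {2, 8}
Step 12: union(11, 3) -> already same set; set of 11 now {3, 4, 11}
Step 13: find(7) -> no change; set of 7 is {7}
Step 14: union(8, 3) -> merged; set of 8 now {2, 3, 4, 8, 11}
Step 15: union(6, 10) -> merged; set of 6 now {6, 10}
Step 16: union(3, 9) -> merged; set of 3 now {2, 3, 4, 8, 9, 11}
Component of 11: {2, 3, 4, 8, 9, 11}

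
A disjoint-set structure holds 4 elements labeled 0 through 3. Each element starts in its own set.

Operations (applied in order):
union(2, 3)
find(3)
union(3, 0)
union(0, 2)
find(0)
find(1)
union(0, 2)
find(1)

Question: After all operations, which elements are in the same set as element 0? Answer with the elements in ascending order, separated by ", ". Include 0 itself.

Answer: 0, 2, 3

Derivation:
Step 1: union(2, 3) -> merged; set of 2 now {2, 3}
Step 2: find(3) -> no change; set of 3 is {2, 3}
Step 3: union(3, 0) -> merged; set of 3 now {0, 2, 3}
Step 4: union(0, 2) -> already same set; set of 0 now {0, 2, 3}
Step 5: find(0) -> no change; set of 0 is {0, 2, 3}
Step 6: find(1) -> no change; set of 1 is {1}
Step 7: union(0, 2) -> already same set; set of 0 now {0, 2, 3}
Step 8: find(1) -> no change; set of 1 is {1}
Component of 0: {0, 2, 3}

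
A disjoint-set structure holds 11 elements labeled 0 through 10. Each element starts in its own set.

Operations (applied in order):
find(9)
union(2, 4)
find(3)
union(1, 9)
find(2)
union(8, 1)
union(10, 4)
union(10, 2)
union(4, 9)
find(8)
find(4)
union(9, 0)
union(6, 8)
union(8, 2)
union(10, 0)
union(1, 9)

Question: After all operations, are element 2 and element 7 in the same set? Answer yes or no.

Answer: no

Derivation:
Step 1: find(9) -> no change; set of 9 is {9}
Step 2: union(2, 4) -> merged; set of 2 now {2, 4}
Step 3: find(3) -> no change; set of 3 is {3}
Step 4: union(1, 9) -> merged; set of 1 now {1, 9}
Step 5: find(2) -> no change; set of 2 is {2, 4}
Step 6: union(8, 1) -> merged; set of 8 now {1, 8, 9}
Step 7: union(10, 4) -> merged; set of 10 now {2, 4, 10}
Step 8: union(10, 2) -> already same set; set of 10 now {2, 4, 10}
Step 9: union(4, 9) -> merged; set of 4 now {1, 2, 4, 8, 9, 10}
Step 10: find(8) -> no change; set of 8 is {1, 2, 4, 8, 9, 10}
Step 11: find(4) -> no change; set of 4 is {1, 2, 4, 8, 9, 10}
Step 12: union(9, 0) -> merged; set of 9 now {0, 1, 2, 4, 8, 9, 10}
Step 13: union(6, 8) -> merged; set of 6 now {0, 1, 2, 4, 6, 8, 9, 10}
Step 14: union(8, 2) -> already same set; set of 8 now {0, 1, 2, 4, 6, 8, 9, 10}
Step 15: union(10, 0) -> already same set; set of 10 now {0, 1, 2, 4, 6, 8, 9, 10}
Step 16: union(1, 9) -> already same set; set of 1 now {0, 1, 2, 4, 6, 8, 9, 10}
Set of 2: {0, 1, 2, 4, 6, 8, 9, 10}; 7 is not a member.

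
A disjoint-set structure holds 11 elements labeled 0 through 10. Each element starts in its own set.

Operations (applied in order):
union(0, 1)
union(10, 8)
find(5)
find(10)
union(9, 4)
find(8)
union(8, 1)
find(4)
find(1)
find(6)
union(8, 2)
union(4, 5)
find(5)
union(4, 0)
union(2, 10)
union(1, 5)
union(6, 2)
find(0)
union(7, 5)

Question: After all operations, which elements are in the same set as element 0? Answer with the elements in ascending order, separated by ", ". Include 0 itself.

Step 1: union(0, 1) -> merged; set of 0 now {0, 1}
Step 2: union(10, 8) -> merged; set of 10 now {8, 10}
Step 3: find(5) -> no change; set of 5 is {5}
Step 4: find(10) -> no change; set of 10 is {8, 10}
Step 5: union(9, 4) -> merged; set of 9 now {4, 9}
Step 6: find(8) -> no change; set of 8 is {8, 10}
Step 7: union(8, 1) -> merged; set of 8 now {0, 1, 8, 10}
Step 8: find(4) -> no change; set of 4 is {4, 9}
Step 9: find(1) -> no change; set of 1 is {0, 1, 8, 10}
Step 10: find(6) -> no change; set of 6 is {6}
Step 11: union(8, 2) -> merged; set of 8 now {0, 1, 2, 8, 10}
Step 12: union(4, 5) -> merged; set of 4 now {4, 5, 9}
Step 13: find(5) -> no change; set of 5 is {4, 5, 9}
Step 14: union(4, 0) -> merged; set of 4 now {0, 1, 2, 4, 5, 8, 9, 10}
Step 15: union(2, 10) -> already same set; set of 2 now {0, 1, 2, 4, 5, 8, 9, 10}
Step 16: union(1, 5) -> already same set; set of 1 now {0, 1, 2, 4, 5, 8, 9, 10}
Step 17: union(6, 2) -> merged; set of 6 now {0, 1, 2, 4, 5, 6, 8, 9, 10}
Step 18: find(0) -> no change; set of 0 is {0, 1, 2, 4, 5, 6, 8, 9, 10}
Step 19: union(7, 5) -> merged; set of 7 now {0, 1, 2, 4, 5, 6, 7, 8, 9, 10}
Component of 0: {0, 1, 2, 4, 5, 6, 7, 8, 9, 10}

Answer: 0, 1, 2, 4, 5, 6, 7, 8, 9, 10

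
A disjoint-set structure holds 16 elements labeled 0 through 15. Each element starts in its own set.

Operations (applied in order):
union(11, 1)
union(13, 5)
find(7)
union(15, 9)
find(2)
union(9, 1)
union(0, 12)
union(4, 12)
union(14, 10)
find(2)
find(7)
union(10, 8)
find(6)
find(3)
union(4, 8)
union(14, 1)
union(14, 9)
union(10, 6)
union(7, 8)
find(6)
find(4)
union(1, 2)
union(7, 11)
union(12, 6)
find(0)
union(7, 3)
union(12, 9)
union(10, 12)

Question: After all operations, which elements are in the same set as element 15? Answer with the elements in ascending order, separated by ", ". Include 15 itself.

Answer: 0, 1, 2, 3, 4, 6, 7, 8, 9, 10, 11, 12, 14, 15

Derivation:
Step 1: union(11, 1) -> merged; set of 11 now {1, 11}
Step 2: union(13, 5) -> merged; set of 13 now {5, 13}
Step 3: find(7) -> no change; set of 7 is {7}
Step 4: union(15, 9) -> merged; set of 15 now {9, 15}
Step 5: find(2) -> no change; set of 2 is {2}
Step 6: union(9, 1) -> merged; set of 9 now {1, 9, 11, 15}
Step 7: union(0, 12) -> merged; set of 0 now {0, 12}
Step 8: union(4, 12) -> merged; set of 4 now {0, 4, 12}
Step 9: union(14, 10) -> merged; set of 14 now {10, 14}
Step 10: find(2) -> no change; set of 2 is {2}
Step 11: find(7) -> no change; set of 7 is {7}
Step 12: union(10, 8) -> merged; set of 10 now {8, 10, 14}
Step 13: find(6) -> no change; set of 6 is {6}
Step 14: find(3) -> no change; set of 3 is {3}
Step 15: union(4, 8) -> merged; set of 4 now {0, 4, 8, 10, 12, 14}
Step 16: union(14, 1) -> merged; set of 14 now {0, 1, 4, 8, 9, 10, 11, 12, 14, 15}
Step 17: union(14, 9) -> already same set; set of 14 now {0, 1, 4, 8, 9, 10, 11, 12, 14, 15}
Step 18: union(10, 6) -> merged; set of 10 now {0, 1, 4, 6, 8, 9, 10, 11, 12, 14, 15}
Step 19: union(7, 8) -> merged; set of 7 now {0, 1, 4, 6, 7, 8, 9, 10, 11, 12, 14, 15}
Step 20: find(6) -> no change; set of 6 is {0, 1, 4, 6, 7, 8, 9, 10, 11, 12, 14, 15}
Step 21: find(4) -> no change; set of 4 is {0, 1, 4, 6, 7, 8, 9, 10, 11, 12, 14, 15}
Step 22: union(1, 2) -> merged; set of 1 now {0, 1, 2, 4, 6, 7, 8, 9, 10, 11, 12, 14, 15}
Step 23: union(7, 11) -> already same set; set of 7 now {0, 1, 2, 4, 6, 7, 8, 9, 10, 11, 12, 14, 15}
Step 24: union(12, 6) -> already same set; set of 12 now {0, 1, 2, 4, 6, 7, 8, 9, 10, 11, 12, 14, 15}
Step 25: find(0) -> no change; set of 0 is {0, 1, 2, 4, 6, 7, 8, 9, 10, 11, 12, 14, 15}
Step 26: union(7, 3) -> merged; set of 7 now {0, 1, 2, 3, 4, 6, 7, 8, 9, 10, 11, 12, 14, 15}
Step 27: union(12, 9) -> already same set; set of 12 now {0, 1, 2, 3, 4, 6, 7, 8, 9, 10, 11, 12, 14, 15}
Step 28: union(10, 12) -> already same set; set of 10 now {0, 1, 2, 3, 4, 6, 7, 8, 9, 10, 11, 12, 14, 15}
Component of 15: {0, 1, 2, 3, 4, 6, 7, 8, 9, 10, 11, 12, 14, 15}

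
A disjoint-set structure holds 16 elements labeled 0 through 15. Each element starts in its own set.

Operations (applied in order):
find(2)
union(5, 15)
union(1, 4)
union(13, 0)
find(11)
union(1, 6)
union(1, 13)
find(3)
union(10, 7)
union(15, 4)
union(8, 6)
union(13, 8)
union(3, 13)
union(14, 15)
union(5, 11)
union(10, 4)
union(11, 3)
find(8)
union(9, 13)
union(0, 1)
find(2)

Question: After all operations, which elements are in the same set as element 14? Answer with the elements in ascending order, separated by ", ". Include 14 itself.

Step 1: find(2) -> no change; set of 2 is {2}
Step 2: union(5, 15) -> merged; set of 5 now {5, 15}
Step 3: union(1, 4) -> merged; set of 1 now {1, 4}
Step 4: union(13, 0) -> merged; set of 13 now {0, 13}
Step 5: find(11) -> no change; set of 11 is {11}
Step 6: union(1, 6) -> merged; set of 1 now {1, 4, 6}
Step 7: union(1, 13) -> merged; set of 1 now {0, 1, 4, 6, 13}
Step 8: find(3) -> no change; set of 3 is {3}
Step 9: union(10, 7) -> merged; set of 10 now {7, 10}
Step 10: union(15, 4) -> merged; set of 15 now {0, 1, 4, 5, 6, 13, 15}
Step 11: union(8, 6) -> merged; set of 8 now {0, 1, 4, 5, 6, 8, 13, 15}
Step 12: union(13, 8) -> already same set; set of 13 now {0, 1, 4, 5, 6, 8, 13, 15}
Step 13: union(3, 13) -> merged; set of 3 now {0, 1, 3, 4, 5, 6, 8, 13, 15}
Step 14: union(14, 15) -> merged; set of 14 now {0, 1, 3, 4, 5, 6, 8, 13, 14, 15}
Step 15: union(5, 11) -> merged; set of 5 now {0, 1, 3, 4, 5, 6, 8, 11, 13, 14, 15}
Step 16: union(10, 4) -> merged; set of 10 now {0, 1, 3, 4, 5, 6, 7, 8, 10, 11, 13, 14, 15}
Step 17: union(11, 3) -> already same set; set of 11 now {0, 1, 3, 4, 5, 6, 7, 8, 10, 11, 13, 14, 15}
Step 18: find(8) -> no change; set of 8 is {0, 1, 3, 4, 5, 6, 7, 8, 10, 11, 13, 14, 15}
Step 19: union(9, 13) -> merged; set of 9 now {0, 1, 3, 4, 5, 6, 7, 8, 9, 10, 11, 13, 14, 15}
Step 20: union(0, 1) -> already same set; set of 0 now {0, 1, 3, 4, 5, 6, 7, 8, 9, 10, 11, 13, 14, 15}
Step 21: find(2) -> no change; set of 2 is {2}
Component of 14: {0, 1, 3, 4, 5, 6, 7, 8, 9, 10, 11, 13, 14, 15}

Answer: 0, 1, 3, 4, 5, 6, 7, 8, 9, 10, 11, 13, 14, 15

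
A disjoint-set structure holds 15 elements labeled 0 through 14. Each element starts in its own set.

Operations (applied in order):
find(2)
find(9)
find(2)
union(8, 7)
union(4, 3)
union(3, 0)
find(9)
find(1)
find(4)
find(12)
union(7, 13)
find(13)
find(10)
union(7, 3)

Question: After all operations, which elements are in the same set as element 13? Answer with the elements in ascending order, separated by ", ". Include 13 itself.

Step 1: find(2) -> no change; set of 2 is {2}
Step 2: find(9) -> no change; set of 9 is {9}
Step 3: find(2) -> no change; set of 2 is {2}
Step 4: union(8, 7) -> merged; set of 8 now {7, 8}
Step 5: union(4, 3) -> merged; set of 4 now {3, 4}
Step 6: union(3, 0) -> merged; set of 3 now {0, 3, 4}
Step 7: find(9) -> no change; set of 9 is {9}
Step 8: find(1) -> no change; set of 1 is {1}
Step 9: find(4) -> no change; set of 4 is {0, 3, 4}
Step 10: find(12) -> no change; set of 12 is {12}
Step 11: union(7, 13) -> merged; set of 7 now {7, 8, 13}
Step 12: find(13) -> no change; set of 13 is {7, 8, 13}
Step 13: find(10) -> no change; set of 10 is {10}
Step 14: union(7, 3) -> merged; set of 7 now {0, 3, 4, 7, 8, 13}
Component of 13: {0, 3, 4, 7, 8, 13}

Answer: 0, 3, 4, 7, 8, 13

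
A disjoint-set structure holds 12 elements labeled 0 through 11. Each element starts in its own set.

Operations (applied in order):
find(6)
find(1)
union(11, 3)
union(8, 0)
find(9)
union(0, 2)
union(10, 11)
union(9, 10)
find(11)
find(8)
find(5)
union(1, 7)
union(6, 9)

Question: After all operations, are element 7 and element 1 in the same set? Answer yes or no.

Step 1: find(6) -> no change; set of 6 is {6}
Step 2: find(1) -> no change; set of 1 is {1}
Step 3: union(11, 3) -> merged; set of 11 now {3, 11}
Step 4: union(8, 0) -> merged; set of 8 now {0, 8}
Step 5: find(9) -> no change; set of 9 is {9}
Step 6: union(0, 2) -> merged; set of 0 now {0, 2, 8}
Step 7: union(10, 11) -> merged; set of 10 now {3, 10, 11}
Step 8: union(9, 10) -> merged; set of 9 now {3, 9, 10, 11}
Step 9: find(11) -> no change; set of 11 is {3, 9, 10, 11}
Step 10: find(8) -> no change; set of 8 is {0, 2, 8}
Step 11: find(5) -> no change; set of 5 is {5}
Step 12: union(1, 7) -> merged; set of 1 now {1, 7}
Step 13: union(6, 9) -> merged; set of 6 now {3, 6, 9, 10, 11}
Set of 7: {1, 7}; 1 is a member.

Answer: yes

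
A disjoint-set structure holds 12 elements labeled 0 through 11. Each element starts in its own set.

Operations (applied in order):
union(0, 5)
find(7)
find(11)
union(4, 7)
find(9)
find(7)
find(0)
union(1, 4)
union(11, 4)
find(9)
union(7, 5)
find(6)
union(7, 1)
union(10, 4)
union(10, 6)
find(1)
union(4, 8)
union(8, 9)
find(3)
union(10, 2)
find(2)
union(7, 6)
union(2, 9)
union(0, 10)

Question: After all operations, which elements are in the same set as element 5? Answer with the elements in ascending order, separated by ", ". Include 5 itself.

Answer: 0, 1, 2, 4, 5, 6, 7, 8, 9, 10, 11

Derivation:
Step 1: union(0, 5) -> merged; set of 0 now {0, 5}
Step 2: find(7) -> no change; set of 7 is {7}
Step 3: find(11) -> no change; set of 11 is {11}
Step 4: union(4, 7) -> merged; set of 4 now {4, 7}
Step 5: find(9) -> no change; set of 9 is {9}
Step 6: find(7) -> no change; set of 7 is {4, 7}
Step 7: find(0) -> no change; set of 0 is {0, 5}
Step 8: union(1, 4) -> merged; set of 1 now {1, 4, 7}
Step 9: union(11, 4) -> merged; set of 11 now {1, 4, 7, 11}
Step 10: find(9) -> no change; set of 9 is {9}
Step 11: union(7, 5) -> merged; set of 7 now {0, 1, 4, 5, 7, 11}
Step 12: find(6) -> no change; set of 6 is {6}
Step 13: union(7, 1) -> already same set; set of 7 now {0, 1, 4, 5, 7, 11}
Step 14: union(10, 4) -> merged; set of 10 now {0, 1, 4, 5, 7, 10, 11}
Step 15: union(10, 6) -> merged; set of 10 now {0, 1, 4, 5, 6, 7, 10, 11}
Step 16: find(1) -> no change; set of 1 is {0, 1, 4, 5, 6, 7, 10, 11}
Step 17: union(4, 8) -> merged; set of 4 now {0, 1, 4, 5, 6, 7, 8, 10, 11}
Step 18: union(8, 9) -> merged; set of 8 now {0, 1, 4, 5, 6, 7, 8, 9, 10, 11}
Step 19: find(3) -> no change; set of 3 is {3}
Step 20: union(10, 2) -> merged; set of 10 now {0, 1, 2, 4, 5, 6, 7, 8, 9, 10, 11}
Step 21: find(2) -> no change; set of 2 is {0, 1, 2, 4, 5, 6, 7, 8, 9, 10, 11}
Step 22: union(7, 6) -> already same set; set of 7 now {0, 1, 2, 4, 5, 6, 7, 8, 9, 10, 11}
Step 23: union(2, 9) -> already same set; set of 2 now {0, 1, 2, 4, 5, 6, 7, 8, 9, 10, 11}
Step 24: union(0, 10) -> already same set; set of 0 now {0, 1, 2, 4, 5, 6, 7, 8, 9, 10, 11}
Component of 5: {0, 1, 2, 4, 5, 6, 7, 8, 9, 10, 11}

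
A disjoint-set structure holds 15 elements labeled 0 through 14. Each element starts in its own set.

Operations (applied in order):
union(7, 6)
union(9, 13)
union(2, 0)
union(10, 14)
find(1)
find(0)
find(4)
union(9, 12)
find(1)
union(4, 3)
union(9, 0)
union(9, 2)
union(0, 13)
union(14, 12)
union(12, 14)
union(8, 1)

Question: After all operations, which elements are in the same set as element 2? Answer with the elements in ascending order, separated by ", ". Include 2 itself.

Answer: 0, 2, 9, 10, 12, 13, 14

Derivation:
Step 1: union(7, 6) -> merged; set of 7 now {6, 7}
Step 2: union(9, 13) -> merged; set of 9 now {9, 13}
Step 3: union(2, 0) -> merged; set of 2 now {0, 2}
Step 4: union(10, 14) -> merged; set of 10 now {10, 14}
Step 5: find(1) -> no change; set of 1 is {1}
Step 6: find(0) -> no change; set of 0 is {0, 2}
Step 7: find(4) -> no change; set of 4 is {4}
Step 8: union(9, 12) -> merged; set of 9 now {9, 12, 13}
Step 9: find(1) -> no change; set of 1 is {1}
Step 10: union(4, 3) -> merged; set of 4 now {3, 4}
Step 11: union(9, 0) -> merged; set of 9 now {0, 2, 9, 12, 13}
Step 12: union(9, 2) -> already same set; set of 9 now {0, 2, 9, 12, 13}
Step 13: union(0, 13) -> already same set; set of 0 now {0, 2, 9, 12, 13}
Step 14: union(14, 12) -> merged; set of 14 now {0, 2, 9, 10, 12, 13, 14}
Step 15: union(12, 14) -> already same set; set of 12 now {0, 2, 9, 10, 12, 13, 14}
Step 16: union(8, 1) -> merged; set of 8 now {1, 8}
Component of 2: {0, 2, 9, 10, 12, 13, 14}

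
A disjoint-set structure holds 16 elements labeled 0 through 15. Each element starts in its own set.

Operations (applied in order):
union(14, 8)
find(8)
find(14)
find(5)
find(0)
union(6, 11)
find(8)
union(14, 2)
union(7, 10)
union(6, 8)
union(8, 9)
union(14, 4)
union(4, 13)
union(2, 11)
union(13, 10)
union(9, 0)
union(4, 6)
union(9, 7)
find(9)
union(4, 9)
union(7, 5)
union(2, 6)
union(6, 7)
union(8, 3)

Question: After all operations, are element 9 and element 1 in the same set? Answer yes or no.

Step 1: union(14, 8) -> merged; set of 14 now {8, 14}
Step 2: find(8) -> no change; set of 8 is {8, 14}
Step 3: find(14) -> no change; set of 14 is {8, 14}
Step 4: find(5) -> no change; set of 5 is {5}
Step 5: find(0) -> no change; set of 0 is {0}
Step 6: union(6, 11) -> merged; set of 6 now {6, 11}
Step 7: find(8) -> no change; set of 8 is {8, 14}
Step 8: union(14, 2) -> merged; set of 14 now {2, 8, 14}
Step 9: union(7, 10) -> merged; set of 7 now {7, 10}
Step 10: union(6, 8) -> merged; set of 6 now {2, 6, 8, 11, 14}
Step 11: union(8, 9) -> merged; set of 8 now {2, 6, 8, 9, 11, 14}
Step 12: union(14, 4) -> merged; set of 14 now {2, 4, 6, 8, 9, 11, 14}
Step 13: union(4, 13) -> merged; set of 4 now {2, 4, 6, 8, 9, 11, 13, 14}
Step 14: union(2, 11) -> already same set; set of 2 now {2, 4, 6, 8, 9, 11, 13, 14}
Step 15: union(13, 10) -> merged; set of 13 now {2, 4, 6, 7, 8, 9, 10, 11, 13, 14}
Step 16: union(9, 0) -> merged; set of 9 now {0, 2, 4, 6, 7, 8, 9, 10, 11, 13, 14}
Step 17: union(4, 6) -> already same set; set of 4 now {0, 2, 4, 6, 7, 8, 9, 10, 11, 13, 14}
Step 18: union(9, 7) -> already same set; set of 9 now {0, 2, 4, 6, 7, 8, 9, 10, 11, 13, 14}
Step 19: find(9) -> no change; set of 9 is {0, 2, 4, 6, 7, 8, 9, 10, 11, 13, 14}
Step 20: union(4, 9) -> already same set; set of 4 now {0, 2, 4, 6, 7, 8, 9, 10, 11, 13, 14}
Step 21: union(7, 5) -> merged; set of 7 now {0, 2, 4, 5, 6, 7, 8, 9, 10, 11, 13, 14}
Step 22: union(2, 6) -> already same set; set of 2 now {0, 2, 4, 5, 6, 7, 8, 9, 10, 11, 13, 14}
Step 23: union(6, 7) -> already same set; set of 6 now {0, 2, 4, 5, 6, 7, 8, 9, 10, 11, 13, 14}
Step 24: union(8, 3) -> merged; set of 8 now {0, 2, 3, 4, 5, 6, 7, 8, 9, 10, 11, 13, 14}
Set of 9: {0, 2, 3, 4, 5, 6, 7, 8, 9, 10, 11, 13, 14}; 1 is not a member.

Answer: no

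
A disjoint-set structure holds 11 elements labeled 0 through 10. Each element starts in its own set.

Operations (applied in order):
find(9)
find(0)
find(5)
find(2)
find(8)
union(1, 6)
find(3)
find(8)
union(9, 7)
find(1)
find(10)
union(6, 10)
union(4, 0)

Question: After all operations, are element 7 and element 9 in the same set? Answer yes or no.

Answer: yes

Derivation:
Step 1: find(9) -> no change; set of 9 is {9}
Step 2: find(0) -> no change; set of 0 is {0}
Step 3: find(5) -> no change; set of 5 is {5}
Step 4: find(2) -> no change; set of 2 is {2}
Step 5: find(8) -> no change; set of 8 is {8}
Step 6: union(1, 6) -> merged; set of 1 now {1, 6}
Step 7: find(3) -> no change; set of 3 is {3}
Step 8: find(8) -> no change; set of 8 is {8}
Step 9: union(9, 7) -> merged; set of 9 now {7, 9}
Step 10: find(1) -> no change; set of 1 is {1, 6}
Step 11: find(10) -> no change; set of 10 is {10}
Step 12: union(6, 10) -> merged; set of 6 now {1, 6, 10}
Step 13: union(4, 0) -> merged; set of 4 now {0, 4}
Set of 7: {7, 9}; 9 is a member.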